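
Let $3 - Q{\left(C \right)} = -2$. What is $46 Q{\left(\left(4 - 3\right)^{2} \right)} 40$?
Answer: $9200$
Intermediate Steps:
$Q{\left(C \right)} = 5$ ($Q{\left(C \right)} = 3 - -2 = 3 + 2 = 5$)
$46 Q{\left(\left(4 - 3\right)^{2} \right)} 40 = 46 \cdot 5 \cdot 40 = 230 \cdot 40 = 9200$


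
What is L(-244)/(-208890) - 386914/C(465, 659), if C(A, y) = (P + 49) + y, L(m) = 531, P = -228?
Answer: -449015113/557040 ≈ -806.07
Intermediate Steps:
C(A, y) = -179 + y (C(A, y) = (-228 + 49) + y = -179 + y)
L(-244)/(-208890) - 386914/C(465, 659) = 531/(-208890) - 386914/(-179 + 659) = 531*(-1/208890) - 386914/480 = -59/23210 - 386914*1/480 = -59/23210 - 193457/240 = -449015113/557040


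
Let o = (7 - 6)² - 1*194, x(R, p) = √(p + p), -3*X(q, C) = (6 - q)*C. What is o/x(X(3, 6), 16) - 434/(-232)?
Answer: 217/116 - 193*√2/8 ≈ -32.247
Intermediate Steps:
X(q, C) = -C*(6 - q)/3 (X(q, C) = -(6 - q)*C/3 = -C*(6 - q)/3)
x(R, p) = √2*√p (x(R, p) = √(2*p) = √2*√p)
o = -193 (o = 1² - 194 = 1 - 194 = -193)
o/x(X(3, 6), 16) - 434/(-232) = -193*√2/8 - 434/(-232) = -193*√2/8 - 434*(-1/232) = -193*√2/8 + 217/116 = 217/116 - 193*√2/8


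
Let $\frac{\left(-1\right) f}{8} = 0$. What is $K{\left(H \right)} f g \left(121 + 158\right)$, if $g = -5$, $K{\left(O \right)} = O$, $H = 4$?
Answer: $0$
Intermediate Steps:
$f = 0$ ($f = \left(-8\right) 0 = 0$)
$K{\left(H \right)} f g \left(121 + 158\right) = 4 \cdot 0 \left(-5\right) \left(121 + 158\right) = 0 \left(-5\right) 279 = 0 \cdot 279 = 0$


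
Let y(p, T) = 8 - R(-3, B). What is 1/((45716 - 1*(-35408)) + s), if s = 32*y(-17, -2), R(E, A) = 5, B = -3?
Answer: 1/81220 ≈ 1.2312e-5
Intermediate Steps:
y(p, T) = 3 (y(p, T) = 8 - 1*5 = 8 - 5 = 3)
s = 96 (s = 32*3 = 96)
1/((45716 - 1*(-35408)) + s) = 1/((45716 - 1*(-35408)) + 96) = 1/((45716 + 35408) + 96) = 1/(81124 + 96) = 1/81220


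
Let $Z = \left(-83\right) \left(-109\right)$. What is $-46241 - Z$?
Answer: $-55288$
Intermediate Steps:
$Z = 9047$
$-46241 - Z = -46241 - 9047 = -55288$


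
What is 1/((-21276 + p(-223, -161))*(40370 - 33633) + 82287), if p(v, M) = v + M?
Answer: -1/145841133 ≈ -6.8568e-9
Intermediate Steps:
p(v, M) = M + v
1/((-21276 + p(-223, -161))*(40370 - 33633) + 82287) = 1/((-21276 + (-161 - 223))*(40370 - 33633) + 82287) = 1/((-21276 - 384)*6737 + 82287) = 1/(-21660*6737 + 82287) = 1/(-145923420 + 82287) = 1/(-145841133) = -1/145841133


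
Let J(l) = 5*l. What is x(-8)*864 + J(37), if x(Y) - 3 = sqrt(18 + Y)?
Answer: 2777 + 864*sqrt(10) ≈ 5509.2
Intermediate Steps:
x(Y) = 3 + sqrt(18 + Y)
x(-8)*864 + J(37) = (3 + sqrt(18 - 8))*864 + 5*37 = (3 + sqrt(10))*864 + 185 = (2592 + 864*sqrt(10)) + 185 = 2777 + 864*sqrt(10)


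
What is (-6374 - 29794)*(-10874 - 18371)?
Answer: 1057733160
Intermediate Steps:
(-6374 - 29794)*(-10874 - 18371) = -36168*(-29245) = 1057733160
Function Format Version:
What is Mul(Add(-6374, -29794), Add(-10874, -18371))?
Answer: 1057733160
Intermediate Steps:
Mul(Add(-6374, -29794), Add(-10874, -18371)) = Mul(-36168, -29245) = 1057733160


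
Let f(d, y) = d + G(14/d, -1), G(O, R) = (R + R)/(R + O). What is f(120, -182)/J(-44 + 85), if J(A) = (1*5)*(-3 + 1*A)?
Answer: 648/1007 ≈ 0.64350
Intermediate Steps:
G(O, R) = 2*R/(O + R) (G(O, R) = (2*R)/(O + R) = 2*R/(O + R))
J(A) = -15 + 5*A (J(A) = 5*(-3 + A) = -15 + 5*A)
f(d, y) = d - 2/(-1 + 14/d) (f(d, y) = d + 2*(-1)/(14/d - 1) = d + 2*(-1)/(-1 + 14/d) = d - 2/(-1 + 14/d))
f(120, -182)/J(-44 + 85) = (120*(-12 + 120)/(-14 + 120))/(-15 + 5*(-44 + 85)) = (120*108/106)/(-15 + 5*41) = (120*(1/106)*108)/(-15 + 205) = (6480/53)/190 = (6480/53)*(1/190) = 648/1007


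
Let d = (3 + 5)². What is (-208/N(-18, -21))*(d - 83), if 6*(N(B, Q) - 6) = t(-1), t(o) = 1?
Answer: 23712/37 ≈ 640.87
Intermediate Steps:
N(B, Q) = 37/6 (N(B, Q) = 6 + (⅙)*1 = 6 + ⅙ = 37/6)
d = 64 (d = 8² = 64)
(-208/N(-18, -21))*(d - 83) = (-208/37/6)*(64 - 83) = -208*6/37*(-19) = -1248/37*(-19) = 23712/37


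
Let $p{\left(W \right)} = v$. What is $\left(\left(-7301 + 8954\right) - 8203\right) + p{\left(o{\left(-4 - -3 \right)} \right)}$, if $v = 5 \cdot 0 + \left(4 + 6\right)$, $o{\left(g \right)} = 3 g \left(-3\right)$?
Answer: $-6540$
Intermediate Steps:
$o{\left(g \right)} = - 9 g$ ($o{\left(g \right)} = 3 \left(- 3 g\right) = - 9 g$)
$v = 10$ ($v = 0 + 10 = 10$)
$p{\left(W \right)} = 10$
$\left(\left(-7301 + 8954\right) - 8203\right) + p{\left(o{\left(-4 - -3 \right)} \right)} = \left(\left(-7301 + 8954\right) - 8203\right) + 10 = \left(1653 - 8203\right) + 10 = -6550 + 10 = -6540$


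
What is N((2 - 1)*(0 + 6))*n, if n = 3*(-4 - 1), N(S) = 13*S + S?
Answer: -1260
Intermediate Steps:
N(S) = 14*S
n = -15 (n = 3*(-5) = -15)
N((2 - 1)*(0 + 6))*n = (14*((2 - 1)*(0 + 6)))*(-15) = (14*(1*6))*(-15) = (14*6)*(-15) = 84*(-15) = -1260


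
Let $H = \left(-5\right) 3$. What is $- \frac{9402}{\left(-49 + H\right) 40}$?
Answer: $\frac{4701}{1280} \approx 3.6727$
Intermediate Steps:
$H = -15$
$- \frac{9402}{\left(-49 + H\right) 40} = - \frac{9402}{\left(-49 - 15\right) 40} = - \frac{9402}{\left(-64\right) 40} = - \frac{9402}{-2560} = \left(-9402\right) \left(- \frac{1}{2560}\right) = \frac{4701}{1280}$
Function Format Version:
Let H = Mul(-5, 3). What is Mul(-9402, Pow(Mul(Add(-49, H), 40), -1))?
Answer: Rational(4701, 1280) ≈ 3.6727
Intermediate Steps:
H = -15
Mul(-9402, Pow(Mul(Add(-49, H), 40), -1)) = Mul(-9402, Pow(Mul(Add(-49, -15), 40), -1)) = Mul(-9402, Pow(Mul(-64, 40), -1)) = Mul(-9402, Pow(-2560, -1)) = Mul(-9402, Rational(-1, 2560)) = Rational(4701, 1280)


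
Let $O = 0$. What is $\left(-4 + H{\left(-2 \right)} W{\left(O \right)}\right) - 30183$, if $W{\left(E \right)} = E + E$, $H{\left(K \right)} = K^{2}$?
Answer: $-30187$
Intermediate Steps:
$W{\left(E \right)} = 2 E$
$\left(-4 + H{\left(-2 \right)} W{\left(O \right)}\right) - 30183 = \left(-4 + \left(-2\right)^{2} \cdot 2 \cdot 0\right) - 30183 = \left(-4 + 4 \cdot 0\right) - 30183 = \left(-4 + 0\right) - 30183 = -4 - 30183 = -30187$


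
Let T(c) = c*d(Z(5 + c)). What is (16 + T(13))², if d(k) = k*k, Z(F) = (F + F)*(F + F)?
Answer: 476768273080576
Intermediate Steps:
Z(F) = 4*F² (Z(F) = (2*F)*(2*F) = 4*F²)
d(k) = k²
T(c) = 16*c*(5 + c)⁴ (T(c) = c*(4*(5 + c)²)² = c*(16*(5 + c)⁴) = 16*c*(5 + c)⁴)
(16 + T(13))² = (16 + 16*13*(5 + 13)⁴)² = (16 + 16*13*18⁴)² = (16 + 16*13*104976)² = (16 + 21835008)² = 21835024² = 476768273080576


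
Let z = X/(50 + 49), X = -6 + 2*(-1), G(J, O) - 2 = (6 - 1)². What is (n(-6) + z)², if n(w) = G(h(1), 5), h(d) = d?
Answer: 7102225/9801 ≈ 724.64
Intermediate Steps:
G(J, O) = 27 (G(J, O) = 2 + (6 - 1)² = 2 + 5² = 2 + 25 = 27)
X = -8 (X = -6 - 2 = -8)
n(w) = 27
z = -8/99 (z = -8/(50 + 49) = -8/99 ≈ -0.080808)
(n(-6) + z)² = (27 - 8/99)² = (2665/99)² = 7102225/9801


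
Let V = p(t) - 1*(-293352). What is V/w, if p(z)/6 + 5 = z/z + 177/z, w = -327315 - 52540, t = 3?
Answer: -293682/379855 ≈ -0.77314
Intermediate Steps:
w = -379855
p(z) = -24 + 1062/z (p(z) = -30 + 6*(z/z + 177/z) = -30 + 6*(1 + 177/z) = -30 + (6 + 1062/z) = -24 + 1062/z)
V = 293682 (V = (-24 + 1062/3) - 1*(-293352) = (-24 + 1062*(1/3)) + 293352 = (-24 + 354) + 293352 = 330 + 293352 = 293682)
V/w = 293682/(-379855) = 293682*(-1/379855) = -293682/379855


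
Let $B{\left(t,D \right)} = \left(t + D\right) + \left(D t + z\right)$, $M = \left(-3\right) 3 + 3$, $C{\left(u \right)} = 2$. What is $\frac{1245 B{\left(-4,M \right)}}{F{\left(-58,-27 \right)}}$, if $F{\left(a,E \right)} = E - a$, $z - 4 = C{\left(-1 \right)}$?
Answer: $\frac{24900}{31} \approx 803.23$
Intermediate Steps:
$z = 6$ ($z = 4 + 2 = 6$)
$M = -6$ ($M = -9 + 3 = -6$)
$B{\left(t,D \right)} = 6 + D + t + D t$ ($B{\left(t,D \right)} = \left(t + D\right) + \left(D t + 6\right) = \left(D + t\right) + \left(6 + D t\right) = 6 + D + t + D t$)
$\frac{1245 B{\left(-4,M \right)}}{F{\left(-58,-27 \right)}} = \frac{1245 \left(6 - 6 - 4 - -24\right)}{-27 - -58} = \frac{1245 \left(6 - 6 - 4 + 24\right)}{-27 + 58} = \frac{1245 \cdot 20}{31} = 24900 \cdot \frac{1}{31} = \frac{24900}{31}$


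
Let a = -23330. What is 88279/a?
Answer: -88279/23330 ≈ -3.7839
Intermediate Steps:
88279/a = 88279/(-23330) = 88279*(-1/23330) = -88279/23330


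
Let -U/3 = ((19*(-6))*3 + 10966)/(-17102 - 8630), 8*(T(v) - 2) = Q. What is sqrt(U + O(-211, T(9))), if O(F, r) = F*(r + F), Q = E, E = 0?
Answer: sqrt(1825021739555)/6433 ≈ 210.00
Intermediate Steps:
Q = 0
T(v) = 2 (T(v) = 2 + (1/8)*0 = 2 + 0 = 2)
O(F, r) = F*(F + r)
U = 7968/6433 (U = -3*((19*(-6))*3 + 10966)/(-17102 - 8630) = -3*(-114*3 + 10966)/(-25732) = -3*(-342 + 10966)*(-1)/25732 = -31872*(-1)/25732 = -3*(-2656/6433) = 7968/6433 ≈ 1.2386)
sqrt(U + O(-211, T(9))) = sqrt(7968/6433 - 211*(-211 + 2)) = sqrt(7968/6433 - 211*(-209)) = sqrt(7968/6433 + 44099) = sqrt(283696835/6433) = sqrt(1825021739555)/6433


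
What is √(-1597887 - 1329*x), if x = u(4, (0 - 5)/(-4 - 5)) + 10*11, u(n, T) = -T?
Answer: 8*I*√245157/3 ≈ 1320.4*I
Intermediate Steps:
x = 985/9 (x = -(0 - 5)/(-4 - 5) + 10*11 = -(-5)/(-9) + 110 = -(-5)*(-1)/9 + 110 = -1*5/9 + 110 = -5/9 + 110 = 985/9 ≈ 109.44)
√(-1597887 - 1329*x) = √(-1597887 - 1329*985/9) = √(-1597887 - 436355/3) = √(-5230016/3) = 8*I*√245157/3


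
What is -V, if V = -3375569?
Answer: 3375569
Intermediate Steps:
-V = -1*(-3375569) = 3375569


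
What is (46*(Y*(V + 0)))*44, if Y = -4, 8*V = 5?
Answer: -5060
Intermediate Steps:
V = 5/8 (V = (1/8)*5 = 5/8 ≈ 0.62500)
(46*(Y*(V + 0)))*44 = (46*(-4*(5/8 + 0)))*44 = (46*(-4*5/8))*44 = (46*(-5/2))*44 = -115*44 = -5060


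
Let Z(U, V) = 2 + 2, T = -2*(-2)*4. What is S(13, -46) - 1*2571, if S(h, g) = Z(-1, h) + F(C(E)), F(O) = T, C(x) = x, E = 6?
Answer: -2551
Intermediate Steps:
T = 16 (T = 4*4 = 16)
Z(U, V) = 4
F(O) = 16
S(h, g) = 20 (S(h, g) = 4 + 16 = 20)
S(13, -46) - 1*2571 = 20 - 1*2571 = 20 - 2571 = -2551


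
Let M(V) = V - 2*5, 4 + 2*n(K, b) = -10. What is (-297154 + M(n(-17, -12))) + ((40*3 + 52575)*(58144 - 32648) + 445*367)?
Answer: 1343377864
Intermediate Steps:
n(K, b) = -7 (n(K, b) = -2 + (½)*(-10) = -2 - 5 = -7)
M(V) = -10 + V (M(V) = V - 10 = -10 + V)
(-297154 + M(n(-17, -12))) + ((40*3 + 52575)*(58144 - 32648) + 445*367) = (-297154 + (-10 - 7)) + ((40*3 + 52575)*(58144 - 32648) + 445*367) = (-297154 - 17) + ((120 + 52575)*25496 + 163315) = -297171 + (52695*25496 + 163315) = -297171 + (1343511720 + 163315) = -297171 + 1343675035 = 1343377864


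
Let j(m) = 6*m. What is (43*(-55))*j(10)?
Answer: -141900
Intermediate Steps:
(43*(-55))*j(10) = (43*(-55))*(6*10) = -2365*60 = -141900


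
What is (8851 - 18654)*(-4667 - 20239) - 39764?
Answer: 244113754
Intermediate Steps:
(8851 - 18654)*(-4667 - 20239) - 39764 = -9803*(-24906) - 39764 = 244153518 - 39764 = 244113754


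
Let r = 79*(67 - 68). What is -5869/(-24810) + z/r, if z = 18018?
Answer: -446562929/1959990 ≈ -227.84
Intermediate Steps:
r = -79 (r = 79*(-1) = -79)
-5869/(-24810) + z/r = -5869/(-24810) + 18018/(-79) = -5869*(-1/24810) + 18018*(-1/79) = 5869/24810 - 18018/79 = -446562929/1959990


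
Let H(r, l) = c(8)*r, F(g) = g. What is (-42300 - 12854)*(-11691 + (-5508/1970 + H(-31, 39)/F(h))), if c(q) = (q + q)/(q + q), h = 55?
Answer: 635315847404/985 ≈ 6.4499e+8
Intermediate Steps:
c(q) = 1 (c(q) = (2*q)/((2*q)) = (2*q)*(1/(2*q)) = 1)
H(r, l) = r (H(r, l) = 1*r = r)
(-42300 - 12854)*(-11691 + (-5508/1970 + H(-31, 39)/F(h))) = (-42300 - 12854)*(-11691 + (-5508/1970 - 31/55)) = -55154*(-11691 + (-5508*1/1970 - 31*1/55)) = -55154*(-11691 + (-2754/985 - 31/55)) = -55154*(-11691 - 36401/10835) = -55154*(-126708386/10835) = 635315847404/985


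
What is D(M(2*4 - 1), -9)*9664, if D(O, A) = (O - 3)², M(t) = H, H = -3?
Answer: 347904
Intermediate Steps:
M(t) = -3
D(O, A) = (-3 + O)²
D(M(2*4 - 1), -9)*9664 = (-3 - 3)²*9664 = (-6)²*9664 = 36*9664 = 347904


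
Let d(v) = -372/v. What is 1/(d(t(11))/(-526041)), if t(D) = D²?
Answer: 21216987/124 ≈ 1.7110e+5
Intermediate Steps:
1/(d(t(11))/(-526041)) = 1/(-372/(11²)/(-526041)) = 1/(-372/121*(-1/526041)) = 1/(124/21216987) = 21216987/124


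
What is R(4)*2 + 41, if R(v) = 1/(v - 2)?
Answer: 42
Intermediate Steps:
R(v) = 1/(-2 + v)
R(4)*2 + 41 = 2/(-2 + 4) + 41 = 2/2 + 41 = (½)*2 + 41 = 1 + 41 = 42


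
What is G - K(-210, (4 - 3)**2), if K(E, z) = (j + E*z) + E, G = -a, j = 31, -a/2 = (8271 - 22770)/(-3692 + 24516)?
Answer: 4035769/10412 ≈ 387.61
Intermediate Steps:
a = 14499/10412 (a = -2*(8271 - 22770)/(-3692 + 24516) = -(-28998)/20824 = -2*(-14499/20824) = 14499/10412 ≈ 1.3925)
G = -14499/10412 (G = -1*14499/10412 = -14499/10412 ≈ -1.3925)
K(E, z) = 31 + E + E*z (K(E, z) = (31 + E*z) + E = 31 + E + E*z)
G - K(-210, (4 - 3)**2) = -14499/10412 - (31 - 210 - 210*(4 - 3)**2) = -14499/10412 - (31 - 210 - 210*1**2) = -14499/10412 - (31 - 210 - 210*1) = -14499/10412 - (31 - 210 - 210) = -14499/10412 - 1*(-389) = -14499/10412 + 389 = 4035769/10412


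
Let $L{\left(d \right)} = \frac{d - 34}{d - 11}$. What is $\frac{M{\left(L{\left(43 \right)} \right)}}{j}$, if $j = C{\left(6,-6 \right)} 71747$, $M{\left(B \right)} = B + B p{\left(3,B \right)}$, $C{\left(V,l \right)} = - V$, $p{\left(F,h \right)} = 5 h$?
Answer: $- \frac{231}{146937856} \approx -1.5721 \cdot 10^{-6}$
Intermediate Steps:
$L{\left(d \right)} = \frac{-34 + d}{-11 + d}$
$M{\left(B \right)} = B + 5 B^{2}$ ($M{\left(B \right)} = B + B 5 B = B + 5 B^{2}$)
$j = -430482$ ($j = \left(-1\right) 6 \cdot 71747 = \left(-6\right) 71747 = -430482$)
$\frac{M{\left(L{\left(43 \right)} \right)}}{j} = \frac{\frac{-34 + 43}{-11 + 43} \left(1 + 5 \frac{-34 + 43}{-11 + 43}\right)}{-430482} = \frac{1}{32} \cdot 9 \left(1 + 5 \cdot \frac{1}{32} \cdot 9\right) \left(- \frac{1}{430482}\right) = \frac{9 \left(1 + 5 \cdot \frac{9}{32}\right)}{32} \left(- \frac{1}{430482}\right) = \frac{9 \left(1 + \frac{45}{32}\right)}{32} \left(- \frac{1}{430482}\right) = \frac{9}{32} \cdot \frac{77}{32} \left(- \frac{1}{430482}\right) = \frac{693}{1024} \left(- \frac{1}{430482}\right) = - \frac{231}{146937856}$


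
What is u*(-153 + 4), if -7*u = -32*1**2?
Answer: -4768/7 ≈ -681.14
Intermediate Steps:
u = 32/7 (u = -(-32)*1**2/7 = -(-32)/7 = -1/7*(-32) = 32/7 ≈ 4.5714)
u*(-153 + 4) = 32*(-153 + 4)/7 = (32/7)*(-149) = -4768/7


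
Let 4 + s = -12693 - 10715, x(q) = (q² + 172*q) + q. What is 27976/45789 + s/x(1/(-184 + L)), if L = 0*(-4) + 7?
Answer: 8396480675873/350514795 ≈ 23955.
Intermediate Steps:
L = 7 (L = 0 + 7 = 7)
x(q) = q² + 173*q
s = -23412 (s = -4 + (-12693 - 10715) = -4 - 23408 = -23412)
27976/45789 + s/x(1/(-184 + L)) = 27976/45789 - 23412*(-184 + 7)/(173 + 1/(-184 + 7)) = 27976*(1/45789) - 23412*(-177/(173 + 1/(-177))) = 27976/45789 - 23412*(-177/(173 - 1/177)) = 27976/45789 - 23412/((-1/177*30620/177)) = 27976/45789 - 23412/(-30620/31329) = 27976/45789 - 23412*(-31329/30620) = 27976/45789 + 183368637/7655 = 8396480675873/350514795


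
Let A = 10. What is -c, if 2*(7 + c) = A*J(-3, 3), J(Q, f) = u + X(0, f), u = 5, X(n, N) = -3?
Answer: -3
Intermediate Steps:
J(Q, f) = 2 (J(Q, f) = 5 - 3 = 2)
c = 3 (c = -7 + (10*2)/2 = -7 + (½)*20 = -7 + 10 = 3)
-c = -1*3 = -3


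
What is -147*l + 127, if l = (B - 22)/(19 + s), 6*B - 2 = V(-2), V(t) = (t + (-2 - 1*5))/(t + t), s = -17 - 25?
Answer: -1671/184 ≈ -9.0815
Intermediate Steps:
s = -42
V(t) = (-7 + t)/(2*t) (V(t) = (t + (-2 - 5))/((2*t)) = (t - 7)*(1/(2*t)) = (-7 + t)*(1/(2*t)) = (-7 + t)/(2*t))
B = 17/24 (B = ⅓ + ((½)*(-7 - 2)/(-2))/6 = ⅓ + ((½)*(-½)*(-9))/6 = ⅓ + (⅙)*(9/4) = ⅓ + 3/8 = 17/24 ≈ 0.70833)
l = 511/552 (l = (17/24 - 22)/(19 - 42) = -511/24/(-23) = -511/24*(-1/23) = 511/552 ≈ 0.92572)
-147*l + 127 = -147*511/552 + 127 = -25039/184 + 127 = -1671/184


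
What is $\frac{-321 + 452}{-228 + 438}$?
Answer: $\frac{131}{210} \approx 0.62381$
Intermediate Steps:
$\frac{-321 + 452}{-228 + 438} = \frac{131}{210}$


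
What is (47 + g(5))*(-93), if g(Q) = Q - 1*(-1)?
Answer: -4929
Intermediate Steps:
g(Q) = 1 + Q (g(Q) = Q + 1 = 1 + Q)
(47 + g(5))*(-93) = (47 + (1 + 5))*(-93) = (47 + 6)*(-93) = 53*(-93) = -4929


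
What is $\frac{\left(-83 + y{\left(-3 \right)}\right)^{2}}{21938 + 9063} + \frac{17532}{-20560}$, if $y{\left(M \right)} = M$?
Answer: $- \frac{97861943}{159345140} \approx -0.61415$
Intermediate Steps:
$\frac{\left(-83 + y{\left(-3 \right)}\right)^{2}}{21938 + 9063} + \frac{17532}{-20560} = \frac{\left(-83 - 3\right)^{2}}{21938 + 9063} + \frac{17532}{-20560} = \frac{\left(-86\right)^{2}}{31001} + 17532 \left(- \frac{1}{20560}\right) = 7396 \cdot \frac{1}{31001} - \frac{4383}{5140} = \frac{7396}{31001} - \frac{4383}{5140} = - \frac{97861943}{159345140}$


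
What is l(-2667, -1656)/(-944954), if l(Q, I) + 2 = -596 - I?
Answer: -529/472477 ≈ -0.0011196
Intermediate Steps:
l(Q, I) = -598 - I (l(Q, I) = -2 + (-596 - I) = -598 - I)
l(-2667, -1656)/(-944954) = (-598 - 1*(-1656))/(-944954) = (-598 + 1656)*(-1/944954) = 1058*(-1/944954) = -529/472477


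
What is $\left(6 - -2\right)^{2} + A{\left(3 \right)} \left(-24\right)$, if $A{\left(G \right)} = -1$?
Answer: $88$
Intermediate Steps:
$\left(6 - -2\right)^{2} + A{\left(3 \right)} \left(-24\right) = \left(6 - -2\right)^{2} - -24 = \left(6 + 2\right)^{2} + 24 = 8^{2} + 24 = 64 + 24 = 88$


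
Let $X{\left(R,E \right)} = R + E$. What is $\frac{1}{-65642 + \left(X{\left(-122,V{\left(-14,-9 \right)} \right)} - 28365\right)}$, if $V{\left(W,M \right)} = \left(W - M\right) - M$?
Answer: $- \frac{1}{94125} \approx -1.0624 \cdot 10^{-5}$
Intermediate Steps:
$V{\left(W,M \right)} = W - 2 M$
$X{\left(R,E \right)} = E + R$
$\frac{1}{-65642 + \left(X{\left(-122,V{\left(-14,-9 \right)} \right)} - 28365\right)} = \frac{1}{-65642 - 28483} = \frac{1}{-94125} = - \frac{1}{94125}$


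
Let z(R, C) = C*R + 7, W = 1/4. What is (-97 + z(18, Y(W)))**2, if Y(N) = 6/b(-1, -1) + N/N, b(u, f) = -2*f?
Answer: 324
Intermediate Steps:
W = 1/4 ≈ 0.25000
Y(N) = 4 (Y(N) = 6/((-2*(-1))) + N/N = 6/2 + 1 = 6*(1/2) + 1 = 3 + 1 = 4)
z(R, C) = 7 + C*R
(-97 + z(18, Y(W)))**2 = (-97 + (7 + 4*18))**2 = (-97 + (7 + 72))**2 = (-97 + 79)**2 = (-18)**2 = 324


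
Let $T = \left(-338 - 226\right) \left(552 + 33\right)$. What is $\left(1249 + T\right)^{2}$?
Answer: $108037773481$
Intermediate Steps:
$T = -329940$ ($T = \left(-564\right) 585 = -329940$)
$\left(1249 + T\right)^{2} = \left(1249 - 329940\right)^{2} = \left(-328691\right)^{2} = 108037773481$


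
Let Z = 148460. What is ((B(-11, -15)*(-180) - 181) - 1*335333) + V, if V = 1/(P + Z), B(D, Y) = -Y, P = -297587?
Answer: -50436839179/149127 ≈ -3.3821e+5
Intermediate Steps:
V = -1/149127 (V = 1/(-297587 + 148460) = 1/(-149127) = -1/149127 ≈ -6.7057e-6)
((B(-11, -15)*(-180) - 181) - 1*335333) + V = ((-1*(-15)*(-180) - 181) - 1*335333) - 1/149127 = ((15*(-180) - 181) - 335333) - 1/149127 = ((-2700 - 181) - 335333) - 1/149127 = (-2881 - 335333) - 1/149127 = -338214 - 1/149127 = -50436839179/149127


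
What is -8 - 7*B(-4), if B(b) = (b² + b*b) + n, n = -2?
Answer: -218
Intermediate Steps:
B(b) = -2 + 2*b² (B(b) = (b² + b*b) - 2 = (b² + b²) - 2 = 2*b² - 2 = -2 + 2*b²)
-8 - 7*B(-4) = -8 - 7*(-2 + 2*(-4)²) = -8 - 7*(-2 + 2*16) = -8 - 7*(-2 + 32) = -8 - 7*30 = -8 - 210 = -218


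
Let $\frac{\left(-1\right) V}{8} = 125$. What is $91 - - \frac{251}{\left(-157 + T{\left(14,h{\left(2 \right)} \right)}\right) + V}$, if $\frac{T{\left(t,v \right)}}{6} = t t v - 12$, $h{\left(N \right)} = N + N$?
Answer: $\frac{316476}{3475} \approx 91.072$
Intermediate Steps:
$h{\left(N \right)} = 2 N$
$V = -1000$ ($V = \left(-8\right) 125 = -1000$)
$T{\left(t,v \right)} = -72 + 6 v t^{2}$ ($T{\left(t,v \right)} = 6 \left(t t v - 12\right) = 6 \left(t^{2} v - 12\right) = 6 \left(v t^{2} - 12\right) = 6 \left(-12 + v t^{2}\right) = -72 + 6 v t^{2}$)
$91 - - \frac{251}{\left(-157 + T{\left(14,h{\left(2 \right)} \right)}\right) + V} = 91 - - \frac{251}{\left(-157 - \left(72 - 6 \cdot 2 \cdot 2 \cdot 14^{2}\right)\right) - 1000} = 91 - - \frac{251}{\left(-157 - \left(72 - 4704\right)\right) - 1000} = 91 - - \frac{251}{\left(-157 + \left(-72 + 4704\right)\right) - 1000} = 91 - - \frac{251}{\left(-157 + 4632\right) - 1000} = 91 - - \frac{251}{4475 - 1000} = 91 - - \frac{251}{3475} = 91 + \frac{251}{3475} = \frac{316476}{3475}$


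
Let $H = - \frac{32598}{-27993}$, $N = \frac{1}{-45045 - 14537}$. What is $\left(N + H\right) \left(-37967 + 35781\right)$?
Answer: $- \frac{22826377043}{8967091} \approx -2545.6$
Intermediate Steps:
$N = - \frac{1}{59582}$ ($N = \frac{1}{-59582} = - \frac{1}{59582} \approx -1.6784 \cdot 10^{-5}$)
$H = \frac{10866}{9331}$ ($H = \left(-32598\right) \left(- \frac{1}{27993}\right) = \frac{10866}{9331} \approx 1.1645$)
$\left(N + H\right) \left(-37967 + 35781\right) = \left(- \frac{1}{59582} + \frac{10866}{9331}\right) \left(-37967 + 35781\right) = \frac{20884151}{17934182} \left(-2186\right) = - \frac{22826377043}{8967091}$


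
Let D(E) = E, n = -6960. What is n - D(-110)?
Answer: -6850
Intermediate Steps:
n - D(-110) = -6960 - 1*(-110) = -6960 + 110 = -6850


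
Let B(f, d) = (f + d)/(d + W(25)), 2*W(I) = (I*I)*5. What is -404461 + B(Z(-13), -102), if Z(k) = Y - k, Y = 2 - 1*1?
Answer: -1181430757/2921 ≈ -4.0446e+5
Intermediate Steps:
Y = 1 (Y = 2 - 1 = 1)
W(I) = 5*I**2/2 (W(I) = ((I*I)*5)/2 = (I**2*5)/2 = (5*I**2)/2 = 5*I**2/2)
Z(k) = 1 - k
B(f, d) = (d + f)/(3125/2 + d) (B(f, d) = (f + d)/(d + (5/2)*25**2) = (d + f)/(d + (5/2)*625) = (d + f)/(d + 3125/2) = (d + f)/(3125/2 + d))
-404461 + B(Z(-13), -102) = -404461 + 2*(-102 + (1 - 1*(-13)))/(3125 + 2*(-102)) = -404461 + 2*(-102 + (1 + 13))/(3125 - 204) = -404461 + 2*(-102 + 14)/2921 = -404461 + 2*(1/2921)*(-88) = -404461 - 176/2921 = -1181430757/2921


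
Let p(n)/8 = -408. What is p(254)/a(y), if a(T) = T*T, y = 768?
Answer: -17/3072 ≈ -0.0055339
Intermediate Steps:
p(n) = -3264 (p(n) = 8*(-408) = -3264)
a(T) = T²
p(254)/a(y) = -3264/(768²) = -3264/589824 = -3264*1/589824 = -17/3072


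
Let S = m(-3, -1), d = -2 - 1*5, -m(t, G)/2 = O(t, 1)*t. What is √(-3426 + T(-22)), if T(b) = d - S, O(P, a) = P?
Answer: I*√3415 ≈ 58.438*I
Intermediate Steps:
m(t, G) = -2*t² (m(t, G) = -2*t*t = -2*t²)
d = -7 (d = -2 - 5 = -7)
S = -18 (S = -2*(-3)² = -2*9 = -18)
T(b) = 11 (T(b) = -7 - 1*(-18) = -7 + 18 = 11)
√(-3426 + T(-22)) = √(-3426 + 11) = √(-3415) = I*√3415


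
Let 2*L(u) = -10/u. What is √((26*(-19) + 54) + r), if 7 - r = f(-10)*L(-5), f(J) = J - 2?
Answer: I*√421 ≈ 20.518*I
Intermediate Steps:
f(J) = -2 + J
L(u) = -5/u (L(u) = (-10/u)/2 = -5/u)
r = 19 (r = 7 - (-2 - 10)*(-5/(-5)) = 7 - (-12)*(-5*(-⅕)) = 7 - (-12) = 7 - 1*(-12) = 7 + 12 = 19)
√((26*(-19) + 54) + r) = √((26*(-19) + 54) + 19) = √((-494 + 54) + 19) = √(-440 + 19) = √(-421) = I*√421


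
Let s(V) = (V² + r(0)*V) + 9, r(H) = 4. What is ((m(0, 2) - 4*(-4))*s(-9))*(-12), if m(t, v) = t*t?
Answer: -10368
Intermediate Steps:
m(t, v) = t²
s(V) = 9 + V² + 4*V (s(V) = (V² + 4*V) + 9 = 9 + V² + 4*V)
((m(0, 2) - 4*(-4))*s(-9))*(-12) = ((0² - 4*(-4))*(9 + (-9)² + 4*(-9)))*(-12) = ((0 + 16)*(9 + 81 - 36))*(-12) = (16*54)*(-12) = 864*(-12) = -10368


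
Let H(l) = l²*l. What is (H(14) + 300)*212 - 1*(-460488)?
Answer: 1105816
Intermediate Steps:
H(l) = l³
(H(14) + 300)*212 - 1*(-460488) = (14³ + 300)*212 - 1*(-460488) = (2744 + 300)*212 + 460488 = 3044*212 + 460488 = 645328 + 460488 = 1105816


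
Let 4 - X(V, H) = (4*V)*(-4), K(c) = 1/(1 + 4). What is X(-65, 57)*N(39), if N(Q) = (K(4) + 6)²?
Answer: -995596/25 ≈ -39824.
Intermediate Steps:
K(c) = ⅕ (K(c) = 1/5 = ⅕)
N(Q) = 961/25 (N(Q) = (⅕ + 6)² = (31/5)² = 961/25)
X(V, H) = 4 + 16*V (X(V, H) = 4 - 4*V*(-4) = 4 - (-16)*V = 4 + 16*V)
X(-65, 57)*N(39) = (4 + 16*(-65))*(961/25) = (4 - 1040)*(961/25) = -1036*961/25 = -995596/25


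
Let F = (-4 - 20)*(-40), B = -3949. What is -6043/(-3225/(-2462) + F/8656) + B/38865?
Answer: -20855264203733/4903324995 ≈ -4253.3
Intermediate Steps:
F = 960 (F = -24*(-40) = 960)
-6043/(-3225/(-2462) + F/8656) + B/38865 = -6043/(-3225/(-2462) + 960/8656) - 3949/38865 = -6043/(-3225*(-1/2462) + 960*(1/8656)) - 3949*1/38865 = -6043/(3225/2462 + 60/541) - 3949/38865 = -6043/1892445/1331942 - 3949/38865 = -6043*1331942/1892445 - 3949/38865 = -8048925506/1892445 - 3949/38865 = -20855264203733/4903324995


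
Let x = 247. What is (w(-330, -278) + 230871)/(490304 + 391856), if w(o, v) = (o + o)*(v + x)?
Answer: 251331/882160 ≈ 0.28490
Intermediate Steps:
w(o, v) = 2*o*(247 + v) (w(o, v) = (o + o)*(v + 247) = (2*o)*(247 + v) = 2*o*(247 + v))
(w(-330, -278) + 230871)/(490304 + 391856) = (2*(-330)*(247 - 278) + 230871)/(490304 + 391856) = (2*(-330)*(-31) + 230871)/882160 = (20460 + 230871)*(1/882160) = 251331*(1/882160) = 251331/882160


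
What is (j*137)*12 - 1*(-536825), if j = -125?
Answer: 331325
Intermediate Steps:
(j*137)*12 - 1*(-536825) = -125*137*12 - 1*(-536825) = -17125*12 + 536825 = -205500 + 536825 = 331325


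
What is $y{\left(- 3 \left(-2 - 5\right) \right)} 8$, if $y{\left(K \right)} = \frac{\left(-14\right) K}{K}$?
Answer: $-112$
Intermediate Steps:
$y{\left(K \right)} = -14$
$y{\left(- 3 \left(-2 - 5\right) \right)} 8 = \left(-14\right) 8 = -112$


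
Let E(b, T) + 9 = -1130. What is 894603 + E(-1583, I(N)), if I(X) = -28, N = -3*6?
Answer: 893464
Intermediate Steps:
N = -18
E(b, T) = -1139 (E(b, T) = -9 - 1130 = -1139)
894603 + E(-1583, I(N)) = 894603 - 1139 = 893464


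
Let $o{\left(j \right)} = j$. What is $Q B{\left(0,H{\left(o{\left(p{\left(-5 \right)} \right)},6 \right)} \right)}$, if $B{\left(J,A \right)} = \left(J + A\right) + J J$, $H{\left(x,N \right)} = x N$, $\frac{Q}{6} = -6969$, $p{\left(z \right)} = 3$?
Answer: $-752652$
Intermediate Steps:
$Q = -41814$ ($Q = 6 \left(-6969\right) = -41814$)
$H{\left(x,N \right)} = N x$
$B{\left(J,A \right)} = A + J + J^{2}$ ($B{\left(J,A \right)} = \left(A + J\right) + J^{2} = A + J + J^{2}$)
$Q B{\left(0,H{\left(o{\left(p{\left(-5 \right)} \right)},6 \right)} \right)} = - 41814 \left(6 \cdot 3 + 0 + 0^{2}\right) = - 41814 \left(18 + 0 + 0\right) = \left(-41814\right) 18 = -752652$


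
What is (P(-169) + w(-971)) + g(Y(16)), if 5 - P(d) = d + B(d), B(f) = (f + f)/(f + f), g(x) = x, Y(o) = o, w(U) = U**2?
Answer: 943030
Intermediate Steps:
B(f) = 1 (B(f) = (2*f)/((2*f)) = (2*f)*(1/(2*f)) = 1)
P(d) = 4 - d (P(d) = 5 - (d + 1) = 5 - (1 + d) = 5 + (-1 - d) = 4 - d)
(P(-169) + w(-971)) + g(Y(16)) = ((4 - 1*(-169)) + (-971)**2) + 16 = ((4 + 169) + 942841) + 16 = (173 + 942841) + 16 = 943014 + 16 = 943030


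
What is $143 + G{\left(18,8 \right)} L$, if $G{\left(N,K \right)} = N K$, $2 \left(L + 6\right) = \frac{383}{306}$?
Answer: $- \frac{10725}{17} \approx -630.88$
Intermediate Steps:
$L = - \frac{3289}{612}$ ($L = -6 + \frac{383 \cdot \frac{1}{306}}{2} = -6 + \frac{1}{2} \cdot \frac{383}{306} = -6 + \frac{383}{612} = - \frac{3289}{612} \approx -5.3742$)
$G{\left(N,K \right)} = K N$
$143 + G{\left(18,8 \right)} L = 143 + 8 \cdot 18 \left(- \frac{3289}{612}\right) = 143 + 144 \left(- \frac{3289}{612}\right) = 143 - \frac{13156}{17} = - \frac{10725}{17}$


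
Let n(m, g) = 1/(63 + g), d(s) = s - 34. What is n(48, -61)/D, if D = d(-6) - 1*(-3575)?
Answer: 1/7070 ≈ 0.00014144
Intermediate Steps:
d(s) = -34 + s
D = 3535 (D = (-34 - 6) - 1*(-3575) = -40 + 3575 = 3535)
n(48, -61)/D = 1/((63 - 61)*3535) = (1/3535)/2 = (½)*(1/3535) = 1/7070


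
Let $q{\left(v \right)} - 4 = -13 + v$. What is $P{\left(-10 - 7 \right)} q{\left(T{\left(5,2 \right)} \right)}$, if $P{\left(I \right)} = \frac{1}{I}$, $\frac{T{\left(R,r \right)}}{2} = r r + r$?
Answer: $- \frac{3}{17} \approx -0.17647$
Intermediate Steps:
$T{\left(R,r \right)} = 2 r + 2 r^{2}$ ($T{\left(R,r \right)} = 2 \left(r r + r\right) = 2 \left(r^{2} + r\right) = 2 \left(r + r^{2}\right) = 2 r + 2 r^{2}$)
$q{\left(v \right)} = -9 + v$ ($q{\left(v \right)} = 4 + \left(-13 + v\right) = -9 + v$)
$P{\left(-10 - 7 \right)} q{\left(T{\left(5,2 \right)} \right)} = \frac{-9 + 2 \cdot 2 \left(1 + 2\right)}{-10 - 7} = \frac{-9 + 2 \cdot 2 \cdot 3}{-10 - 7} = \frac{-9 + 12}{-17} = \left(- \frac{1}{17}\right) 3 = - \frac{3}{17}$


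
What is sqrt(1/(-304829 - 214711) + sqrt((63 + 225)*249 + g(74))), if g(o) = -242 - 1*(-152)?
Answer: sqrt(-129885 + 202441358700*sqrt(7958))/259770 ≈ 16.359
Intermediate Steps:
g(o) = -90 (g(o) = -242 + 152 = -90)
sqrt(1/(-304829 - 214711) + sqrt((63 + 225)*249 + g(74))) = sqrt(1/(-304829 - 214711) + sqrt((63 + 225)*249 - 90)) = sqrt(1/(-519540) + sqrt(288*249 - 90)) = sqrt(-1/519540 + sqrt(71712 - 90)) = sqrt(-1/519540 + sqrt(71622)) = sqrt(-1/519540 + 3*sqrt(7958))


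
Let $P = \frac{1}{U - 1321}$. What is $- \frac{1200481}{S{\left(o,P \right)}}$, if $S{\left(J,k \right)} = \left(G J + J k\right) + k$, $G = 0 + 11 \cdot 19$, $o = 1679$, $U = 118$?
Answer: $- \frac{481392881}{140714751} \approx -3.4211$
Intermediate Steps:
$P = - \frac{1}{1203}$ ($P = \frac{1}{118 - 1321} = \frac{1}{-1203} = - \frac{1}{1203} \approx -0.00083125$)
$G = 209$ ($G = 0 + 209 = 209$)
$S{\left(J,k \right)} = k + 209 J + J k$ ($S{\left(J,k \right)} = \left(209 J + J k\right) + k = k + 209 J + J k$)
$- \frac{1200481}{S{\left(o,P \right)}} = - \frac{1200481}{- \frac{1}{1203} + 209 \cdot 1679 + 1679 \left(- \frac{1}{1203}\right)} = - \frac{1200481}{- \frac{1}{1203} + 350911 - \frac{1679}{1203}} = - \frac{1200481}{\frac{140714751}{401}} = \left(-1200481\right) \frac{401}{140714751} = - \frac{481392881}{140714751}$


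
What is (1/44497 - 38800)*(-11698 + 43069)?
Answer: -54161516984229/44497 ≈ -1.2172e+9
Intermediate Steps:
(1/44497 - 38800)*(-11698 + 43069) = (1/44497 - 38800)*31371 = -1726483599/44497*31371 = -54161516984229/44497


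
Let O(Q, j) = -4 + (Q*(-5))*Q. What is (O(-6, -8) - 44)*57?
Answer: -12996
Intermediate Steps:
O(Q, j) = -4 - 5*Q² (O(Q, j) = -4 + (-5*Q)*Q = -4 - 5*Q²)
(O(-6, -8) - 44)*57 = ((-4 - 5*(-6)²) - 44)*57 = ((-4 - 5*36) - 44)*57 = ((-4 - 180) - 44)*57 = (-184 - 44)*57 = -228*57 = -12996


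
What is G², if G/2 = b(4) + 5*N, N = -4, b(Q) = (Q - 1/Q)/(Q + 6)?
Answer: 24649/16 ≈ 1540.6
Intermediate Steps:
b(Q) = (Q - 1/Q)/(6 + Q)
G = -157/4 (G = 2*((-1 + 4²)/(4*(6 + 4)) + 5*(-4)) = 2*((¼)*(-1 + 16)/10 - 20) = 2*((¼)*(⅒)*15 - 20) = 2*(3/8 - 20) = 2*(-157/8) = -157/4 ≈ -39.250)
G² = (-157/4)² = 24649/16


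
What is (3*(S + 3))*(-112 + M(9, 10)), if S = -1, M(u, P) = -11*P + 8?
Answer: -1284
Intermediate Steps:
M(u, P) = 8 - 11*P
(3*(S + 3))*(-112 + M(9, 10)) = (3*(-1 + 3))*(-112 + (8 - 11*10)) = (3*2)*(-112 + (8 - 110)) = 6*(-112 - 102) = 6*(-214) = -1284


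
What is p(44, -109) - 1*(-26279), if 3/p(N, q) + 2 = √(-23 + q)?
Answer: 1786969/68 - 3*I*√33/68 ≈ 26279.0 - 0.25344*I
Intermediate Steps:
p(N, q) = 3/(-2 + √(-23 + q))
p(44, -109) - 1*(-26279) = 3/(-2 + √(-23 - 109)) - 1*(-26279) = 3/(-2 + √(-132)) + 26279 = 3/(-2 + 2*I*√33) + 26279 = 26279 + 3/(-2 + 2*I*√33)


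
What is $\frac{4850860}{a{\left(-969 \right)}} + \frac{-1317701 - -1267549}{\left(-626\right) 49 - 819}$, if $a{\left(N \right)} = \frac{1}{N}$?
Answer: $- \frac{148032321776468}{31493} \approx -4.7005 \cdot 10^{9}$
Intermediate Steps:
$\frac{4850860}{a{\left(-969 \right)}} + \frac{-1317701 - -1267549}{\left(-626\right) 49 - 819} = \frac{4850860}{\frac{1}{-969}} + \frac{-1317701 - -1267549}{\left(-626\right) 49 - 819} = \frac{4850860}{- \frac{1}{969}} + \frac{-1317701 + 1267549}{-30674 - 819} = 4850860 \left(-969\right) - \frac{50152}{-31493} = -4700483340 - - \frac{50152}{31493} = -4700483340 + \frac{50152}{31493} = - \frac{148032321776468}{31493}$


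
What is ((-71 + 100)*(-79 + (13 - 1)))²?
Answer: 3775249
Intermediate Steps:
((-71 + 100)*(-79 + (13 - 1)))² = (29*(-79 + 12))² = (29*(-67))² = (-1943)² = 3775249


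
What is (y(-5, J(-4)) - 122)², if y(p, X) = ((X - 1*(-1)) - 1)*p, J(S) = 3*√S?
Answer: 13984 + 7320*I ≈ 13984.0 + 7320.0*I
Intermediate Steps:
y(p, X) = X*p (y(p, X) = ((X + 1) - 1)*p = ((1 + X) - 1)*p = X*p)
(y(-5, J(-4)) - 122)² = ((3*√(-4))*(-5) - 122)² = ((3*(2*I))*(-5) - 122)² = ((6*I)*(-5) - 122)² = (-30*I - 122)² = (-122 - 30*I)²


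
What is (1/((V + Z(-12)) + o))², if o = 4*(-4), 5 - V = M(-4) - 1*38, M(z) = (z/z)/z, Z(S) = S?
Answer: 16/3721 ≈ 0.0042999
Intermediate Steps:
M(z) = 1/z
V = 173/4 (V = 5 - (1/(-4) - 1*38) = 5 - (-¼ - 38) = 5 - 1*(-153/4) = 5 + 153/4 = 173/4 ≈ 43.250)
o = -16
(1/((V + Z(-12)) + o))² = (1/((173/4 - 12) - 16))² = (1/(125/4 - 16))² = (1/(61/4))² = (4/61)² = 16/3721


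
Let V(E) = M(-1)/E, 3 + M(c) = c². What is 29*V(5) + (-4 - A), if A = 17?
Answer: -163/5 ≈ -32.600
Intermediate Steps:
M(c) = -3 + c²
V(E) = -2/E (V(E) = (-3 + (-1)²)/E = (-3 + 1)/E = -2/E)
29*V(5) + (-4 - A) = 29*(-2/5) + (-4 - 1*17) = 29*(-2*⅕) + (-4 - 17) = 29*(-⅖) - 21 = -58/5 - 21 = -163/5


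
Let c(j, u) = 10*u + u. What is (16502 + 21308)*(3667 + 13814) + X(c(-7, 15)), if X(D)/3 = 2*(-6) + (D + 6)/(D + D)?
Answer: 72705223311/110 ≈ 6.6096e+8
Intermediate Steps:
c(j, u) = 11*u
X(D) = -36 + 3*(6 + D)/(2*D) (X(D) = 3*(2*(-6) + (D + 6)/(D + D)) = 3*(-12 + (6 + D)/((2*D))) = 3*(-12 + (6 + D)*(1/(2*D))) = 3*(-12 + (6 + D)/(2*D)) = -36 + 3*(6 + D)/(2*D))
(16502 + 21308)*(3667 + 13814) + X(c(-7, 15)) = (16502 + 21308)*(3667 + 13814) + (-69/2 + 9/((11*15))) = 37810*17481 + (-69/2 + 9/165) = 660956610 + (-69/2 + 9*(1/165)) = 660956610 + (-69/2 + 3/55) = 660956610 - 3789/110 = 72705223311/110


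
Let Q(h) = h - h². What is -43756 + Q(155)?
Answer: -67626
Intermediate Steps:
-43756 + Q(155) = -43756 + 155*(1 - 1*155) = -43756 + 155*(1 - 155) = -43756 + 155*(-154) = -43756 - 23870 = -67626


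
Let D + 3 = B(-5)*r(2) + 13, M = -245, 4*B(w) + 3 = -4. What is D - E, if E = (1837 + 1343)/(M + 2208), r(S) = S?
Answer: 19159/3926 ≈ 4.8800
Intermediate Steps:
B(w) = -7/4 (B(w) = -¾ + (¼)*(-4) = -¾ - 1 = -7/4)
D = 13/2 (D = -3 + (-7/4*2 + 13) = -3 + (-7/2 + 13) = -3 + 19/2 = 13/2 ≈ 6.5000)
E = 3180/1963 (E = (1837 + 1343)/(-245 + 2208) = 3180/1963 ≈ 1.6200)
D - E = 13/2 - 1*3180/1963 = 13/2 - 3180/1963 = 19159/3926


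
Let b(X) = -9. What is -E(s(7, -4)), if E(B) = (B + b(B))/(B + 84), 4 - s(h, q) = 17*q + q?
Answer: -67/160 ≈ -0.41875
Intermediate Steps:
s(h, q) = 4 - 18*q (s(h, q) = 4 - (17*q + q) = 4 - 18*q)
E(B) = (-9 + B)/(84 + B) (E(B) = (B - 9)/(B + 84) = (-9 + B)/(84 + B))
-E(s(7, -4)) = -(-9 + (4 - 18*(-4)))/(84 + (4 - 18*(-4))) = -(-9 + (4 + 72))/(84 + (4 + 72)) = -(-9 + 76)/(84 + 76) = -67/160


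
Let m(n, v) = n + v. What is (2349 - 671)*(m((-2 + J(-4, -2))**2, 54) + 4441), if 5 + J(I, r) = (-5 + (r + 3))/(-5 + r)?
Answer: 372985840/49 ≈ 7.6120e+6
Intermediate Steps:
J(I, r) = -5 + (-2 + r)/(-5 + r) (J(I, r) = -5 + (-5 + (r + 3))/(-5 + r) = -5 + (-5 + (3 + r))/(-5 + r) = -5 + (-2 + r)/(-5 + r))
(2349 - 671)*(m((-2 + J(-4, -2))**2, 54) + 4441) = (2349 - 671)*(((-2 + (23 - 4*(-2))/(-5 - 2))**2 + 54) + 4441) = 1678*(((-2 + (23 + 8)/(-7))**2 + 54) + 4441) = 1678*(((-2 - 1/7*31)**2 + 54) + 4441) = 1678*(((-2 - 31/7)**2 + 54) + 4441) = 1678*(((-45/7)**2 + 54) + 4441) = 1678*((2025/49 + 54) + 4441) = 1678*(4671/49 + 4441) = 1678*(222280/49) = 372985840/49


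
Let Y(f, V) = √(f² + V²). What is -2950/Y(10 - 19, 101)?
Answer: -1475*√10282/5141 ≈ -29.093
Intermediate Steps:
Y(f, V) = √(V² + f²)
-2950/Y(10 - 19, 101) = -2950/√(101² + (10 - 19)²) = -2950/√(10201 + (-9)²) = -2950/√(10201 + 81) = -2950*√10282/10282 = -1475*√10282/5141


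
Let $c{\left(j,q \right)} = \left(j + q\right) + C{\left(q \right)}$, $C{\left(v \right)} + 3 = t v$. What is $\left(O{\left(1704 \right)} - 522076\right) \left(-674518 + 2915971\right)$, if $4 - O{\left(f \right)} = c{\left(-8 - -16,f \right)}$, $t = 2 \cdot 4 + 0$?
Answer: $-1204585981089$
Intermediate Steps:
$t = 8$ ($t = 8 + 0 = 8$)
$C{\left(v \right)} = -3 + 8 v$
$c{\left(j,q \right)} = -3 + j + 9 q$ ($c{\left(j,q \right)} = \left(j + q\right) + \left(-3 + 8 q\right) = -3 + j + 9 q$)
$O{\left(f \right)} = -1 - 9 f$ ($O{\left(f \right)} = 4 - \left(-3 - -8 + 9 f\right) = 4 - \left(-3 + \left(-8 + 16\right) + 9 f\right) = 4 - \left(-3 + 8 + 9 f\right) = 4 - \left(5 + 9 f\right) = -1 - 9 f$)
$\left(O{\left(1704 \right)} - 522076\right) \left(-674518 + 2915971\right) = \left(\left(-1 - 15336\right) - 522076\right) \left(-674518 + 2915971\right) = \left(\left(-1 - 15336\right) - 522076\right) 2241453 = \left(-15337 - 522076\right) 2241453 = \left(-537413\right) 2241453 = -1204585981089$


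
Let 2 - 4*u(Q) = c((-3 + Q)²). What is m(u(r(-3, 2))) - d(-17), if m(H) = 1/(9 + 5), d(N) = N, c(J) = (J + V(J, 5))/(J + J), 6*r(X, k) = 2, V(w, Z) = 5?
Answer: 239/14 ≈ 17.071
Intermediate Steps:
r(X, k) = ⅓ (r(X, k) = (⅙)*2 = ⅓)
c(J) = (5 + J)/(2*J) (c(J) = (J + 5)/(J + J) = (5 + J)/((2*J)) = (5 + J)*(1/(2*J)) = (5 + J)/(2*J))
u(Q) = ½ - (5 + (-3 + Q)²)/(8*(-3 + Q)²) (u(Q) = ½ - (5 + (-3 + Q)²)/(8*((-3 + Q)²)) = ½ - (5 + (-3 + Q)²)/(8*(-3 + Q)²))
m(H) = 1/14
m(u(r(-3, 2))) - d(-17) = 1/14 - 1*(-17) = 1/14 + 17 = 239/14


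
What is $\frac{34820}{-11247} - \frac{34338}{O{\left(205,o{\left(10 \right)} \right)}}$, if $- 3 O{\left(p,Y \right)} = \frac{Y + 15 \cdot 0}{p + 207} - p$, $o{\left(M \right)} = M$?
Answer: $- \frac{80047185616}{158301525} \approx -505.66$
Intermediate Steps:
$O{\left(p,Y \right)} = \frac{p}{3} - \frac{Y}{3 \left(207 + p\right)}$ ($O{\left(p,Y \right)} = - \frac{\frac{Y + 15 \cdot 0}{p + 207} - p}{3} = - \frac{\frac{Y + 0}{207 + p} - p}{3} = - \frac{\frac{Y}{207 + p} - p}{3} = - \frac{- p + \frac{Y}{207 + p}}{3} = \frac{p}{3} - \frac{Y}{3 \left(207 + p\right)}$)
$\frac{34820}{-11247} - \frac{34338}{O{\left(205,o{\left(10 \right)} \right)}} = \frac{34820}{-11247} - \frac{34338}{\frac{1}{3} \frac{1}{207 + 205} \left(205^{2} - 10 + 207 \cdot 205\right)} = 34820 \left(- \frac{1}{11247}\right) - \frac{34338}{\frac{1}{3} \cdot \frac{1}{412} \left(42025 - 10 + 42435\right)} = - \frac{34820}{11247} - \frac{34338}{\frac{1}{3} \cdot \frac{1}{412} \cdot 84450} = - \frac{34820}{11247} - \frac{34338}{\frac{14075}{206}} = - \frac{34820}{11247} - \frac{7073628}{14075} = - \frac{80047185616}{158301525}$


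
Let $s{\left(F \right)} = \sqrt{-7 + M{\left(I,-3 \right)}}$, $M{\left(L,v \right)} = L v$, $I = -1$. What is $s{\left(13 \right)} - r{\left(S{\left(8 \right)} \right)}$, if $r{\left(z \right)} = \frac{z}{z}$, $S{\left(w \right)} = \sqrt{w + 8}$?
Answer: $-1 + 2 i \approx -1.0 + 2.0 i$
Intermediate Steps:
$S{\left(w \right)} = \sqrt{8 + w}$
$r{\left(z \right)} = 1$
$s{\left(F \right)} = 2 i$ ($s{\left(F \right)} = \sqrt{-7 - -3} = \sqrt{-7 + 3} = \sqrt{-4} = 2 i$)
$s{\left(13 \right)} - r{\left(S{\left(8 \right)} \right)} = 2 i - 1 = -1 + 2 i$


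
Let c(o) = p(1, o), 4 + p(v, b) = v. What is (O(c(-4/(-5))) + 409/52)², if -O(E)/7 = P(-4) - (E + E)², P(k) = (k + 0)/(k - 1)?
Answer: 4370399881/67600 ≈ 64651.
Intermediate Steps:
p(v, b) = -4 + v
c(o) = -3 (c(o) = -4 + 1 = -3)
P(k) = k/(-1 + k)
O(E) = -28/5 + 28*E² (O(E) = -7*(-4/(-1 - 4) - (E + E)²) = -7*(-4/(-5) - (2*E)²) = -7*(-4*(-⅕) - 4*E²) = -7*(⅘ - 4*E²) = -28/5 + 28*E²)
(O(c(-4/(-5))) + 409/52)² = ((-28/5 + 28*(-3)²) + 409/52)² = ((-28/5 + 28*9) + 409*(1/52))² = ((-28/5 + 252) + 409/52)² = (1232/5 + 409/52)² = (66109/260)² = 4370399881/67600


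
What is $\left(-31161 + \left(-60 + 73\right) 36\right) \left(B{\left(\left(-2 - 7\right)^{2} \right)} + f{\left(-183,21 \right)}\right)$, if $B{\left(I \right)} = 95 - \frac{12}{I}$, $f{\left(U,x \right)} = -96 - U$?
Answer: $- \frac{50234210}{9} \approx -5.5816 \cdot 10^{6}$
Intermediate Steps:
$\left(-31161 + \left(-60 + 73\right) 36\right) \left(B{\left(\left(-2 - 7\right)^{2} \right)} + f{\left(-183,21 \right)}\right) = \left(-31161 + \left(-60 + 73\right) 36\right) \left(\left(95 - \frac{12}{\left(-2 - 7\right)^{2}}\right) - -87\right) = \left(-31161 + 13 \cdot 36\right) \left(\left(95 - \frac{12}{\left(-9\right)^{2}}\right) + \left(-96 + 183\right)\right) = \left(-31161 + 468\right) \left(\left(95 - \frac{12}{81}\right) + 87\right) = - 30693 \left(\left(95 - \frac{4}{27}\right) + 87\right) = - 30693 \left(\frac{2561}{27} + 87\right) = \left(-30693\right) \frac{4910}{27} = - \frac{50234210}{9}$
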